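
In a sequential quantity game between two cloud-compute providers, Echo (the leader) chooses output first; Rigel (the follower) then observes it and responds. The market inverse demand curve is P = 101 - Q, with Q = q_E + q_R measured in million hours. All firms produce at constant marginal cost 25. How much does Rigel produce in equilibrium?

Solve by backward induction. Given q_E, the follower Rigel maximises π_R = (101 - q_E - q_R)q_R - 25q_R.
Follower FOC: 76 - q_E - 2q_R = 0, so q_R(q_E) = (76 - q_E)/2.
Echo substitutes q_R(q_E) into its own profit: π_E = q_E(101 - q_E - (76 - q_E)/2) - 25q_E = (63 - (1/2)q_E)q_E - 25q_E.
The leader's first-order condition 38 - q_E = 0 yields q_E = 38.
Then q_R = (76 - 38)/2 = 19.

19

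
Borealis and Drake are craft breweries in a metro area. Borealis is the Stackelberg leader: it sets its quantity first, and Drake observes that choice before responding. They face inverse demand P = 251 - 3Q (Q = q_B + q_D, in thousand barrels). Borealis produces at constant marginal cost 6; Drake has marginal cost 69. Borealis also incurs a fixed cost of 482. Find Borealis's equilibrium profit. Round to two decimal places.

3470.67

Solve by backward induction. Given q_B, the follower Drake maximises π_D = (251 - 3q_B - 3q_D)q_D - 69q_D.
Follower FOC: 182 - 3q_B - 6q_D = 0, so q_D(q_B) = (182 - 3q_B)/6.
Borealis substitutes q_D(q_B) into its own profit: π_B = q_B(251 - 3q_B - (182 - 3q_B)/2) - 6q_B = (160 - (3/2)q_B)q_B - 6q_B.
The leader's first-order condition 154 - 3q_B = 0 yields q_B = 154/3.
Then q_D = (182 - 3·(154/3))/6 = 14/3.
Price P = 251 - 3·56 = 83.
Borealis's profit: (83 - 6)·(154/3) - 482 = 3470.6667.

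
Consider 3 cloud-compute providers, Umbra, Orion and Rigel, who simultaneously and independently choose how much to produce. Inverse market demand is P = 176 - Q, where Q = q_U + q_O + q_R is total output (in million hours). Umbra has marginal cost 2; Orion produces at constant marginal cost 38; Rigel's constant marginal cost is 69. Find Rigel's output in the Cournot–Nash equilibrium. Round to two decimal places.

Umbra's profit: π_U = (176 - Q)q_U - (2q_U). Setting ∂π_U/∂q_U = 0: 174 - 2q_U - (q_O + q_R) = 0.
Orion's first-order condition: 138 - 2q_O - (q_U + q_R) = 0.
Rigel's profit: π_R = (176 - Q)q_R - (69q_R). Setting ∂π_R/∂q_R = 0: 107 - 2q_R - (q_U + q_O) = 0.
Adding the 3 first-order conditions: 419 − 4Q = 0, so Q = 419/4.
Back-substituting: q_U = (174 − 419/4) = 277/4, q_O = (138 − 419/4) = 133/4, q_R = (107 − 419/4) = 9/4.

2.25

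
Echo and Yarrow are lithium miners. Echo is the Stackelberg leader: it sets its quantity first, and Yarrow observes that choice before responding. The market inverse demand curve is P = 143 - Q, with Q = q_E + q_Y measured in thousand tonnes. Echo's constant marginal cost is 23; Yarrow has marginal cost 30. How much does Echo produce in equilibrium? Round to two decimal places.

63.50

The follower Yarrow best-responds to any q_E: π_Y = (143 - Q)q_Y - 30q_Y.
Setting the follower's marginal profit to zero, 113 - q_E - 2q_Y = 0, i.e. q_Y = (113 - q_E)/2.
Echo substitutes q_Y(q_E) into its own profit: π_E = q_E(143 - q_E - (113 - q_E)/2) - 23q_E = (173/2 - (1/2)q_E)q_E - 23q_E.
Leader FOC: 127/2 - q_E = 0, so q_E = 127/2.
Then q_Y = (113 - 127/2)/2 = 99/4.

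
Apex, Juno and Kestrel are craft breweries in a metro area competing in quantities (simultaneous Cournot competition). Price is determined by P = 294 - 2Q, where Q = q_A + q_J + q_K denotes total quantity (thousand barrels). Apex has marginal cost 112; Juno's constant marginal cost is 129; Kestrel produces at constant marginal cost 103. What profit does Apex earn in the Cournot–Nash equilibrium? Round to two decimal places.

1128.13

Apex's profit: π_A = (294 - 2Q)q_A - (112q_A). Setting ∂π_A/∂q_A = 0: 182 - 4q_A - 2(q_J + q_K) = 0.
Juno's profit: π_J = (294 - 2Q)q_J - (129q_J). Setting ∂π_J/∂q_J = 0: 165 - 4q_J - 2(q_A + q_K) = 0.
Kestrel's profit: π_K = (294 - 2Q)q_K - (103q_K). Setting ∂π_K/∂q_K = 0: 191 - 4q_K - 2(q_A + q_J) = 0.
Adding the 3 conditions: 538 − 4Q − 4Q = 0, i.e. Q = 269/4.
Back-substituting: q_A = (182 − 269/2)/2 = 95/4, q_J = (165 − 269/2)/2 = 61/4, q_K = (191 − 269/2)/2 = 113/4.
Price P = 294 - 2·(269/4) = 319/2.
Apex's profit: (319/2 - 112)·(95/4) = 1128.1250.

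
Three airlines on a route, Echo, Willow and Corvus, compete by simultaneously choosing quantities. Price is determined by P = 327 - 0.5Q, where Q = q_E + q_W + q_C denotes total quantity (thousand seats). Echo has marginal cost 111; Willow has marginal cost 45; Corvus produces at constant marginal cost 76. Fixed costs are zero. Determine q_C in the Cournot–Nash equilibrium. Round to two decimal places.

Echo's profit: π_E = (327 - 0.5Q)q_E - (111q_E). Setting ∂π_E/∂q_E = 0: 216 - q_E - (1/2)(q_W + q_C) = 0.
Willow's profit: π_W = (327 - 0.5Q)q_W - (45q_W). Setting ∂π_W/∂q_W = 0: 282 - q_W - (1/2)(q_E + q_C) = 0.
Corvus's profit: π_C = (327 - 0.5Q)q_C - (76q_C). Setting ∂π_C/∂q_C = 0: 251 - q_C - (1/2)(q_E + q_W) = 0.
Summing all 3 equations gives 749 − 2Q = 0, hence Q = 749/2.
Back-substituting: q_E = (216 − 749/4)/(1/2) = 115/2, q_W = (282 − 749/4)/(1/2) = 379/2, q_C = (251 − 749/4)/(1/2) = 255/2.

127.50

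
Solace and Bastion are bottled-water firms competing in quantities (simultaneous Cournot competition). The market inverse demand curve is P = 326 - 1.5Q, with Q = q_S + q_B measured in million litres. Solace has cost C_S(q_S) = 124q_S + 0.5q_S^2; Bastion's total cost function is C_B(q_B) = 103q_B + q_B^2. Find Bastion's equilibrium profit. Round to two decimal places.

2752.80

Solace's profit: π_S = (326 - 1.5Q)q_S - (124q_S + (1/2)q_S²). Setting ∂π_S/∂q_S = 0: 202 - 4q_S - (3/2)(q_B) = 0.
Bastion's profit: π_B = (326 - 1.5Q)q_B - (103q_B + q_B²). Setting ∂π_B/∂q_B = 0: 223 - 5q_B - (3/2)(q_S) = 0.
Best responses: q_S = (202 - (3/2)q_B)/4, q_B = (223 - (3/2)q_S)/5.
Substituting one into the other gives q_S = 38.0563 and q_B = 33.1831.
Price P = 326 - (3/2)·71.2394 = 219.1408.
Bastion's profit: 219.1408·33.1831 - 103·33.1831 - 33.1831² = 2752.7951.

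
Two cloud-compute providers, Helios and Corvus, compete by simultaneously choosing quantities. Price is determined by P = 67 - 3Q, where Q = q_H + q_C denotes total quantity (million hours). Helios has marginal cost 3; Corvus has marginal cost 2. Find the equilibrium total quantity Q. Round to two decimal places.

Helios's profit: π_H = (67 - 3Q)q_H - (3q_H). Setting ∂π_H/∂q_H = 0: 64 - 6q_H - 3(q_C) = 0.
Corvus's first-order condition: 65 - 6q_C - 3(q_H) = 0.
So q_H = (64 - 3q_C)/6 and q_C = (65 - 3q_H)/6.
Solving the pair: q_H = 7, q_C = 22/3.
Total output Q = 7 + 22/3 = 43/3.

14.33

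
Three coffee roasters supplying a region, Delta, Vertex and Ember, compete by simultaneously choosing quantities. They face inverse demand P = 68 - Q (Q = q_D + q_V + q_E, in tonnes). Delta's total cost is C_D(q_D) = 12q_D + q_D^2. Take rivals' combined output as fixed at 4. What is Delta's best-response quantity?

13

With rivals' combined output fixed at 4, Delta's profit is π_D = (68 - 4 - q_D)q_D - (12q_D + q_D²) = (64 - q_D)q_D - (12q_D + q_D²).
∂π_D/∂q_D = 52 - 4q_D = 0, so q_D = 13.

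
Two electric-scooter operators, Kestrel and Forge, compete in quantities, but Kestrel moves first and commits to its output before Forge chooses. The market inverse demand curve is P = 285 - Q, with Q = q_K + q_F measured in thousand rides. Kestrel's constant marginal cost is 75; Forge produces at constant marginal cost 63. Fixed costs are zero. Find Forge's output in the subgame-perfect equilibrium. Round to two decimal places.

The follower Forge best-responds to any q_K: π_F = (285 - Q)q_F - 63q_F.
∂π_F/∂q_F = 222 - q_K - 2q_F = 0 gives the reaction function q_F = (222 - q_K)/2.
Kestrel substitutes q_F(q_K) into its own profit: π_K = q_K(285 - q_K - (222 - q_K)/2) - 75q_K = (174 - (1/2)q_K)q_K - 75q_K.
Maximising: ∂π_K/∂q_K = 99 - q_K = 0, giving q_K = 99.
Then q_F = (222 - 99)/2 = 123/2.

61.50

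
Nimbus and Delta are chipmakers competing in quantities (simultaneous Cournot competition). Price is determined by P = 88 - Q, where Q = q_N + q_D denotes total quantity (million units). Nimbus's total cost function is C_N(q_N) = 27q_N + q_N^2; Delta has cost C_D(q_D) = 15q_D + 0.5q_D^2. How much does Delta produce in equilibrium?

Nimbus's profit: π_N = (88 - Q)q_N - (27q_N + q_N²). Setting ∂π_N/∂q_N = 0: 61 - 4q_N - (q_D) = 0.
Delta's profit: π_D = (88 - Q)q_D - (15q_D + (1/2)q_D²). Setting ∂π_D/∂q_D = 0: 73 - 3q_D - (q_N) = 0.
Best responses: q_N = (61 - q_D)/4, q_D = (73 - q_N)/3.
Solving the pair: q_N = 10, q_D = 21.

21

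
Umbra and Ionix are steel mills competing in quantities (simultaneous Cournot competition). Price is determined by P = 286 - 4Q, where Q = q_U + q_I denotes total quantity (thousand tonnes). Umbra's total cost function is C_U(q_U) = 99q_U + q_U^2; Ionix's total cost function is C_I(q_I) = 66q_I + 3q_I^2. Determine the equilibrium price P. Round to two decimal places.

183.10

Umbra's profit: π_U = (286 - 4Q)q_U - (99q_U + q_U²). Setting ∂π_U/∂q_U = 0: 187 - 10q_U - 4(q_I) = 0.
Ionix's first-order condition: 220 - 14q_I - 4(q_U) = 0.
Best responses: q_U = (187 - 4q_I)/10, q_I = (220 - 4q_U)/14.
Substituting one into the other gives q_U = 869/62 and q_I = 363/31.
Total output Q = 1595/62, so price P = 286 - 4·(1595/62) = 183.0968.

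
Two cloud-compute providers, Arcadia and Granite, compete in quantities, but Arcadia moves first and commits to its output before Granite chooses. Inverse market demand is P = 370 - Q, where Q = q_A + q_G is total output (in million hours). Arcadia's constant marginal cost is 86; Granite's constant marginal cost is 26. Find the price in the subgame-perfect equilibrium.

142

Solve by backward induction. Given q_A, the follower Granite maximises π_G = (370 - q_A - q_G)q_G - 26q_G.
Setting the follower's marginal profit to zero, 344 - q_A - 2q_G = 0, i.e. q_G = (344 - q_A)/2.
The leader anticipates this reaction. Substituting into P = 370 - Q gives P = 198 - (1/2)q_A, so π_A = (198 - (1/2)q_A)q_A - 86q_A.
Maximising: ∂π_A/∂q_A = 112 - q_A = 0, giving q_A = 112.
Then q_G = (344 - 112)/2 = 116.
Total output Q = 228, so price P = 370 - 228 = 142.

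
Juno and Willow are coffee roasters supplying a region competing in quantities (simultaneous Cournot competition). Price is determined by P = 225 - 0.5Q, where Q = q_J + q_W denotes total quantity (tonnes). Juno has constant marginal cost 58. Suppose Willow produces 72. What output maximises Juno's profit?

With the rival's output fixed at 72, Juno's profit is π_J = (225 - (1/2)·72 - (1/2)q_J)q_J - (58q_J) = (189 - (1/2)q_J)q_J - (58q_J).
∂π_J/∂q_J = 131 - q_J = 0, so q_J = 131.

131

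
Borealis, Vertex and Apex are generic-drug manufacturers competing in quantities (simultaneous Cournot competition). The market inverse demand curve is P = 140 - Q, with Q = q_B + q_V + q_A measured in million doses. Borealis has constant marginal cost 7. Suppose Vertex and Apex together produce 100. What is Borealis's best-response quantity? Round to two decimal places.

16.50

With rivals' combined output fixed at 100, Borealis's profit is π_B = (140 - 100 - q_B)q_B - (7q_B) = (40 - q_B)q_B - (7q_B).
∂π_B/∂q_B = 33 - 2q_B = 0, so q_B = 33/2.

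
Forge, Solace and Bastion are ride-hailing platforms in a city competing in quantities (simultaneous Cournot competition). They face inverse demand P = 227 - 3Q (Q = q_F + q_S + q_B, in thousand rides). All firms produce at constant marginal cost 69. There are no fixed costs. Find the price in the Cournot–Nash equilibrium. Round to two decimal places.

Each firm earns π_i = (227 - 3Q)q_i - 69q_i.
First-order condition (treating rivals' output as given): 158 - 6q_i - 3·Σ_{j≠i} q_j = 0.
With identical firms every q_j equals q_i, so Σ_{j≠i} q_j = 2q_i and 158 = 12q_i, giving q_i = 79/6.
Total output Q = 79/2, so price P = 227 - 3·(79/2) = 217/2.

108.50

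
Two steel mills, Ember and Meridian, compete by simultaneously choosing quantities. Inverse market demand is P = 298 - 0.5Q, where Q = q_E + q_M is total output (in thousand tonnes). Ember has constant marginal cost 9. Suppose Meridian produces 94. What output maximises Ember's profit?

242

With the rival's output fixed at 94, Ember's profit is π_E = (298 - (1/2)·94 - (1/2)q_E)q_E - (9q_E) = (251 - (1/2)q_E)q_E - (9q_E).
∂π_E/∂q_E = 242 - q_E = 0, so q_E = 242.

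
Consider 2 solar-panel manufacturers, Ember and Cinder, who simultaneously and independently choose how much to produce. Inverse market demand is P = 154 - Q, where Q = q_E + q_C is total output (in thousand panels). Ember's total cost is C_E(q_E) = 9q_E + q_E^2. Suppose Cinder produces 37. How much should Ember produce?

With the rival's output fixed at 37, Ember's profit is π_E = (154 - 37 - q_E)q_E - (9q_E + q_E²) = (117 - q_E)q_E - (9q_E + q_E²).
∂π_E/∂q_E = 108 - 4q_E = 0, so q_E = 27.

27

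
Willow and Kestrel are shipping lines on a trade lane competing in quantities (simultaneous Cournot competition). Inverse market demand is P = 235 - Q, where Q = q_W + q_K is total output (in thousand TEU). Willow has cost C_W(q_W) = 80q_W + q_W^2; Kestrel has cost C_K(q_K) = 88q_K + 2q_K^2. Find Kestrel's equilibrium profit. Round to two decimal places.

Willow's profit: π_W = (235 - Q)q_W - (80q_W + q_W²). Setting ∂π_W/∂q_W = 0: 155 - 4q_W - (q_K) = 0.
Kestrel's first-order condition: 147 - 6q_K - (q_W) = 0.
Rearranging gives the reaction functions q_W = (155 - q_K)/4 and q_K = (147 - q_W)/6.
Substituting one into the other gives q_W = 783/23 and q_K = 433/23.
Price P = 235 - 1216/23 = 182.1304.
Kestrel's profit: 182.1304·(433/23) - 88·(433/23) - 2(433/23)² = 1063.2647.

1063.26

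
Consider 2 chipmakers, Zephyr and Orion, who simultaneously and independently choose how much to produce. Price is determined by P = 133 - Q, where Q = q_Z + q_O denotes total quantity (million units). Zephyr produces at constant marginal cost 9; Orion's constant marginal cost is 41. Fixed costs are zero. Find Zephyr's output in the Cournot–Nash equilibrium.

52

Zephyr's profit: π_Z = (133 - Q)q_Z - (9q_Z). Setting ∂π_Z/∂q_Z = 0: 124 - 2q_Z - (q_O) = 0.
Orion's profit: π_O = (133 - Q)q_O - (41q_O). Setting ∂π_O/∂q_O = 0: 92 - 2q_O - (q_Z) = 0.
So q_Z = (124 - q_O)/2 and q_O = (92 - q_Z)/2.
Solving the pair: q_Z = 52, q_O = 20.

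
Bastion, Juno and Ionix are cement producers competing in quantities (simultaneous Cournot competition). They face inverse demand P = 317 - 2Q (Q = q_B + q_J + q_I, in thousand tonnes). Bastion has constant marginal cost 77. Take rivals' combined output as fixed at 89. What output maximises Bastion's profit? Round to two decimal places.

15.50

With rivals' combined output fixed at 89, Bastion's profit is π_B = (317 - 2·89 - 2q_B)q_B - (77q_B) = (139 - 2q_B)q_B - (77q_B).
∂π_B/∂q_B = 62 - 4q_B = 0, so q_B = 31/2.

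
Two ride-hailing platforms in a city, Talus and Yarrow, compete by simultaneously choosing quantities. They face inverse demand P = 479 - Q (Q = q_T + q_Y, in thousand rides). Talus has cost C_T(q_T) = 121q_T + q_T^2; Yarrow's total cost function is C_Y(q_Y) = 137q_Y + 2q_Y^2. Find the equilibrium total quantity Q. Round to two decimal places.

122.43

Talus's profit: π_T = (479 - Q)q_T - (121q_T + q_T²). Setting ∂π_T/∂q_T = 0: 358 - 4q_T - (q_Y) = 0.
Yarrow's profit: π_Y = (479 - Q)q_Y - (137q_Y + 2q_Y²). Setting ∂π_Y/∂q_Y = 0: 342 - 6q_Y - (q_T) = 0.
Best responses: q_T = (358 - q_Y)/4, q_Y = (342 - q_T)/6.
Solving the pair: q_T = 1806/23, q_Y = 1010/23.
Total output Q = 1806/23 + 1010/23 = 122.4348.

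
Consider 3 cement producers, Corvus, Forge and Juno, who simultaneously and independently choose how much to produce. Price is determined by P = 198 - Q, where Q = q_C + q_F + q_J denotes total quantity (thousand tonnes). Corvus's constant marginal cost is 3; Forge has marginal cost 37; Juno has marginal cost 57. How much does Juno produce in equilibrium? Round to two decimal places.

Corvus's profit: π_C = (198 - Q)q_C - (3q_C). Setting ∂π_C/∂q_C = 0: 195 - 2q_C - (q_F + q_J) = 0.
Forge's profit: π_F = (198 - Q)q_F - (37q_F). Setting ∂π_F/∂q_F = 0: 161 - 2q_F - (q_C + q_J) = 0.
Juno's first-order condition: 141 - 2q_J - (q_C + q_F) = 0.
Summing all 3 equations gives 497 − 4Q = 0, hence Q = 497/4.
Back-substituting: q_C = (195 − 497/4) = 283/4, q_F = (161 − 497/4) = 147/4, q_J = (141 − 497/4) = 67/4.

16.75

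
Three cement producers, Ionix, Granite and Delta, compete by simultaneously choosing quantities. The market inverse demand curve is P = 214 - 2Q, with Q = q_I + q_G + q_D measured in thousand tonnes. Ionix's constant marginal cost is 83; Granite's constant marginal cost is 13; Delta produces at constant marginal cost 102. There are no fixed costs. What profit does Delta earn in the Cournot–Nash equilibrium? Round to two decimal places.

0.50

Ionix's profit: π_I = (214 - 2Q)q_I - (83q_I). Setting ∂π_I/∂q_I = 0: 131 - 4q_I - 2(q_G + q_D) = 0.
Granite's profit: π_G = (214 - 2Q)q_G - (13q_G). Setting ∂π_G/∂q_G = 0: 201 - 4q_G - 2(q_I + q_D) = 0.
Delta's first-order condition: 112 - 4q_D - 2(q_I + q_G) = 0.
Adding the 3 first-order conditions: 444 − 8Q = 0, so Q = 111/2.
Back-substituting: q_I = (131 − 111)/2 = 10, q_G = (201 − 111)/2 = 45, q_D = (112 − 111)/2 = 1/2.
Price P = 214 - 2·(111/2) = 103.
Delta's profit: (103 - 102)·(1/2) = 1/2.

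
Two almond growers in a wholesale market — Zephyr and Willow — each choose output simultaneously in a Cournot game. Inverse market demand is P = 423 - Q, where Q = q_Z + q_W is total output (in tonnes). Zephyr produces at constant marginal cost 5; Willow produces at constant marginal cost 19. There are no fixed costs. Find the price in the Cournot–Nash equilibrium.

Zephyr's profit: π_Z = (423 - Q)q_Z - (5q_Z). Setting ∂π_Z/∂q_Z = 0: 418 - 2q_Z - (q_W) = 0.
Willow's first-order condition: 404 - 2q_W - (q_Z) = 0.
Rearranging gives the reaction functions q_Z = (418 - q_W)/2 and q_W = (404 - q_Z)/2.
Solving the pair: q_Z = 144, q_W = 130.
Total output Q = 274, so price P = 423 - 274 = 149.

149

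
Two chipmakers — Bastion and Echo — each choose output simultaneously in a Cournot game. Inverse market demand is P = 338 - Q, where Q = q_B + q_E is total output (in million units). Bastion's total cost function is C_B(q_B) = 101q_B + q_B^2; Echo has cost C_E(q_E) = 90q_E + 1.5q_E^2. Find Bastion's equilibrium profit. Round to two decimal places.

Bastion's profit: π_B = (338 - Q)q_B - (101q_B + q_B²). Setting ∂π_B/∂q_B = 0: 237 - 4q_B - (q_E) = 0.
Echo's first-order condition: 248 - 5q_E - (q_B) = 0.
So q_B = (237 - q_E)/4 and q_E = (248 - q_B)/5.
Solving the pair: q_B = 937/19, q_E = 755/19.
Price P = 338 - 1692/19 = 248.9474.
Bastion's profit: 248.9474·(937/19) - 101·(937/19) - (937/19)² = 4864.0942.

4864.09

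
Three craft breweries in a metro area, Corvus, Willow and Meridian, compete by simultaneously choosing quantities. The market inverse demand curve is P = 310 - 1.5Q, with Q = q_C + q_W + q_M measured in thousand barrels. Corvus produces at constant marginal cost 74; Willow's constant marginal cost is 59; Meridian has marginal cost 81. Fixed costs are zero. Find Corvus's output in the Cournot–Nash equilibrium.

Corvus's profit: π_C = (310 - 1.5Q)q_C - (74q_C). Setting ∂π_C/∂q_C = 0: 236 - 3q_C - (3/2)(q_W + q_M) = 0.
Willow's profit: π_W = (310 - 1.5Q)q_W - (59q_W). Setting ∂π_W/∂q_W = 0: 251 - 3q_W - (3/2)(q_C + q_M) = 0.
Meridian's profit: π_M = (310 - 1.5Q)q_M - (81q_M). Setting ∂π_M/∂q_M = 0: 229 - 3q_M - (3/2)(q_C + q_W) = 0.
Adding the 3 first-order conditions: 716 − 6Q = 0, so Q = 358/3.
Back-substituting: q_C = (236 − 179)/(3/2) = 38, q_W = (251 − 179)/(3/2) = 48, q_M = (229 − 179)/(3/2) = 100/3.

38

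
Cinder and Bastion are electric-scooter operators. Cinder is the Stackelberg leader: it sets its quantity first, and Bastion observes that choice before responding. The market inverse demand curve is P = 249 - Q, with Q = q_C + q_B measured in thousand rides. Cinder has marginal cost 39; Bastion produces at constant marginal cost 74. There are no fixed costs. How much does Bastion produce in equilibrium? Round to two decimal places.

Solve by backward induction. Given q_C, the follower Bastion maximises π_B = (249 - q_C - q_B)q_B - 74q_B.
Setting the follower's marginal profit to zero, 175 - q_C - 2q_B = 0, i.e. q_B = (175 - q_C)/2.
Cinder substitutes q_B(q_C) into its own profit: π_C = q_C(249 - q_C - (175 - q_C)/2) - 39q_C = (323/2 - (1/2)q_C)q_C - 39q_C.
Leader FOC: 245/2 - q_C = 0, so q_C = 245/2.
Then q_B = (175 - 245/2)/2 = 105/4.

26.25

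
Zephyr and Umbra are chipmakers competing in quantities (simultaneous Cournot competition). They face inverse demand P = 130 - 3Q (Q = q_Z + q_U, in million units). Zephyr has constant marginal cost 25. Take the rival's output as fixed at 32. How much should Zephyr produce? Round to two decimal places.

1.50

With the rival's output fixed at 32, Zephyr's profit is π_Z = (130 - 3·32 - 3q_Z)q_Z - (25q_Z) = (34 - 3q_Z)q_Z - (25q_Z).
∂π_Z/∂q_Z = 9 - 6q_Z = 0, so q_Z = 3/2.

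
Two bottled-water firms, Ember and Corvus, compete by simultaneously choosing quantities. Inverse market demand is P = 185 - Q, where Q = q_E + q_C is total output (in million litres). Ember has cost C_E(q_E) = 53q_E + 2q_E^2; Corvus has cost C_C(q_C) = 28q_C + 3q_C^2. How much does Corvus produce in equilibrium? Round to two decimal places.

Ember's profit: π_E = (185 - Q)q_E - (53q_E + 2q_E²). Setting ∂π_E/∂q_E = 0: 132 - 6q_E - (q_C) = 0.
Corvus's first-order condition: 157 - 8q_C - (q_E) = 0.
So q_E = (132 - q_C)/6 and q_C = (157 - q_E)/8.
Substituting one into the other gives q_E = 899/47 and q_C = 810/47.

17.23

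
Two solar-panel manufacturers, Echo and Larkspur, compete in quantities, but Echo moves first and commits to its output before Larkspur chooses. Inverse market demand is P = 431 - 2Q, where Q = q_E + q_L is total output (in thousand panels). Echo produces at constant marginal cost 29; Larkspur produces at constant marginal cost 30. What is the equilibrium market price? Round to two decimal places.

129.75

The follower Larkspur best-responds to any q_E: π_L = (431 - 2Q)q_L - 30q_L.
∂π_L/∂q_L = 401 - 2q_E - 4q_L = 0 gives the reaction function q_L = (401 - 2q_E)/4.
The leader anticipates this reaction. Substituting into P = 431 - 2Q gives P = 461/2 - q_E, so π_E = (461/2 - q_E)q_E - 29q_E.
The leader's first-order condition 403/2 - 2q_E = 0 yields q_E = 403/4.
Then q_L = (401 - 2·(403/4))/4 = 399/8.
Total output Q = 1205/8, so price P = 431 - 2·(1205/8) = 519/4.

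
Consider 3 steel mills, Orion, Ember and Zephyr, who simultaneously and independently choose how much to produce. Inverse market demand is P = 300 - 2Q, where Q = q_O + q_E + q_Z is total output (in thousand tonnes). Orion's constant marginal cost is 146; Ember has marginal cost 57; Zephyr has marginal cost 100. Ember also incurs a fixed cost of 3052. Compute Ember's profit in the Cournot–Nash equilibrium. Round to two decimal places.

Orion's profit: π_O = (300 - 2Q)q_O - (146q_O). Setting ∂π_O/∂q_O = 0: 154 - 4q_O - 2(q_E + q_Z) = 0.
Ember's first-order condition: 243 - 4q_E - 2(q_O + q_Z) = 0.
Zephyr's first-order condition: 200 - 4q_Z - 2(q_O + q_E) = 0.
Adding the 3 first-order conditions: 597 − 8Q = 0, so Q = 597/8.
Back-substituting: q_O = (154 − 597/4)/2 = 19/8, q_E = (243 − 597/4)/2 = 375/8, q_Z = (200 − 597/4)/2 = 203/8.
Price P = 300 - 2·(597/8) = 603/4.
Ember's profit: (603/4 - 57)·(375/8) - 3052 = 1342.5313.

1342.53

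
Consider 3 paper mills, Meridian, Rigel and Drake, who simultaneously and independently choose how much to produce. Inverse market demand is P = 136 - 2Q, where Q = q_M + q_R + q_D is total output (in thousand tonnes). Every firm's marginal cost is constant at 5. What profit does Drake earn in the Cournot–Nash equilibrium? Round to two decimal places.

A representative firm's profit is π_i = q_i(136 - 2Q) - 5q_i.
Setting ∂π_i/∂q_i = 0 with rivals' quantities fixed: 131 - 4q_i - 2·Σ_{j≠i} q_j = 0.
By symmetry each firm produces the same amount; substituting Σ_{j≠i} q_j = 2q_i yields q_i = 131/8.
Price P = 136 - 2·(393/8) = 151/4.
Drake's profit: (151/4 - 5)·(131/8) = 536.2813.

536.28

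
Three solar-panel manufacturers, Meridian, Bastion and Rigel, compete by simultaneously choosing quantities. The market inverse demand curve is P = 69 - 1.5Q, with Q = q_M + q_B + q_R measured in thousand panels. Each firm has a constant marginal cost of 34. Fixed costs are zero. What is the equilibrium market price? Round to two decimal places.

42.75

A representative firm's profit is π_i = q_i(69 - 1.5Q) - 34q_i.
Setting ∂π_i/∂q_i = 0 with rivals' quantities fixed: 35 - 3q_i - (3/2)·Σ_{j≠i} q_j = 0.
By symmetry each firm produces the same amount; substituting Σ_{j≠i} q_j = 2q_i yields q_i = 35/6.
Total output Q = 35/2, so price P = 69 - (3/2)·(35/2) = 171/4.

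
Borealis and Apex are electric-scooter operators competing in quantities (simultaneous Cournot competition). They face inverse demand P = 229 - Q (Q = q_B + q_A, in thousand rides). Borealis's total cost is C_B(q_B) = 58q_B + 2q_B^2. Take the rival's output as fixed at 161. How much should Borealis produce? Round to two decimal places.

1.67

With the rival's output fixed at 161, Borealis's profit is π_B = (229 - 161 - q_B)q_B - (58q_B + 2q_B²) = (68 - q_B)q_B - (58q_B + 2q_B²).
∂π_B/∂q_B = 10 - 6q_B = 0, so q_B = 5/3.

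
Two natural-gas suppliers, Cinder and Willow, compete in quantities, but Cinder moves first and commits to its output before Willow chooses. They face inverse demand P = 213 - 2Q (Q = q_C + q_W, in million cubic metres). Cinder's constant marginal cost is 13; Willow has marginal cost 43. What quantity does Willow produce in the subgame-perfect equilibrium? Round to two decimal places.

Solve by backward induction. Given q_C, the follower Willow maximises π_W = (213 - 2q_C - 2q_W)q_W - 43q_W.
Setting the follower's marginal profit to zero, 170 - 2q_C - 4q_W = 0, i.e. q_W = (170 - 2q_C)/4.
Cinder substitutes q_W(q_C) into its own profit: π_C = q_C(213 - 2q_C - (170 - 2q_C)/2) - 13q_C = (128 - q_C)q_C - 13q_C.
Maximising: ∂π_C/∂q_C = 115 - 2q_C = 0, giving q_C = 115/2.
Then q_W = (170 - 2·(115/2))/4 = 55/4.

13.75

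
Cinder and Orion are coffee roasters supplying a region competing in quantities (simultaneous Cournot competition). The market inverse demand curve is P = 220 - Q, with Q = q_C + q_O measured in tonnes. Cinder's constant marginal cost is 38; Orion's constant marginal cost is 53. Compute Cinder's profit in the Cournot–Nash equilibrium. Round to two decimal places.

Cinder's profit: π_C = (220 - Q)q_C - (38q_C). Setting ∂π_C/∂q_C = 0: 182 - 2q_C - (q_O) = 0.
Orion's first-order condition: 167 - 2q_O - (q_C) = 0.
So q_C = (182 - q_O)/2 and q_O = (167 - q_C)/2.
Solving the pair: q_C = 197/3, q_O = 152/3.
Price P = 220 - 349/3 = 311/3.
Cinder's profit: (311/3 - 38)·(197/3) = 4312.1111.

4312.11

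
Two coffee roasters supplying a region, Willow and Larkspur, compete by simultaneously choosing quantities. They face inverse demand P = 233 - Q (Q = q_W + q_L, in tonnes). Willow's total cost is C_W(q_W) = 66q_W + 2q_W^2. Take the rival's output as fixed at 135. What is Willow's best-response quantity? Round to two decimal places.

5.33

With the rival's output fixed at 135, Willow's profit is π_W = (233 - 135 - q_W)q_W - (66q_W + 2q_W²) = (98 - q_W)q_W - (66q_W + 2q_W²).
∂π_W/∂q_W = 32 - 6q_W = 0, so q_W = 16/3.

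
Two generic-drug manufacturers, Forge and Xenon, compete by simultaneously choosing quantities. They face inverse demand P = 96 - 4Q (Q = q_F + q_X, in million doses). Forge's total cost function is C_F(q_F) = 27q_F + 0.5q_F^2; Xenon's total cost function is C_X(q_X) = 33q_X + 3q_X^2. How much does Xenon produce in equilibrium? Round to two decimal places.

2.65

Forge's profit: π_F = (96 - 4Q)q_F - (27q_F + (1/2)q_F²). Setting ∂π_F/∂q_F = 0: 69 - 9q_F - 4(q_X) = 0.
Xenon's first-order condition: 63 - 14q_X - 4(q_F) = 0.
So q_F = (69 - 4q_X)/9 and q_X = (63 - 4q_F)/14.
Solving the pair: q_F = 357/55, q_X = 291/110.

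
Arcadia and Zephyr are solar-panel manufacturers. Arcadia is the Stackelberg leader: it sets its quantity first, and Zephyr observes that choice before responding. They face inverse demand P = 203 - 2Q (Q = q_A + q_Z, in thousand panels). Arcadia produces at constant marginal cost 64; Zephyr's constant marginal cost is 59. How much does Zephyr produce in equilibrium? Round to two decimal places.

Solve by backward induction. Given q_A, the follower Zephyr maximises π_Z = (203 - 2q_A - 2q_Z)q_Z - 59q_Z.
Setting the follower's marginal profit to zero, 144 - 2q_A - 4q_Z = 0, i.e. q_Z = (144 - 2q_A)/4.
The leader anticipates this reaction. Substituting into P = 203 - 2Q gives P = 131 - q_A, so π_A = (131 - q_A)q_A - 64q_A.
The leader's first-order condition 67 - 2q_A = 0 yields q_A = 67/2.
Then q_Z = (144 - 2·(67/2))/4 = 77/4.

19.25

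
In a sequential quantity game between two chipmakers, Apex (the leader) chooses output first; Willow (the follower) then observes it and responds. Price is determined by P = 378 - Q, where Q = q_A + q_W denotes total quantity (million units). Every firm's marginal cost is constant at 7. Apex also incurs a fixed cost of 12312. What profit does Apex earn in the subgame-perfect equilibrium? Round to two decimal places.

Solve by backward induction. Given q_A, the follower Willow maximises π_W = (378 - q_A - q_W)q_W - 7q_W.
Setting the follower's marginal profit to zero, 371 - q_A - 2q_W = 0, i.e. q_W = (371 - q_A)/2.
Apex substitutes q_W(q_A) into its own profit: π_A = q_A(378 - q_A - (371 - q_A)/2) - 7q_A = (385/2 - (1/2)q_A)q_A - 7q_A.
Maximising: ∂π_A/∂q_A = 371/2 - q_A = 0, giving q_A = 371/2.
Then q_W = (371 - 371/2)/2 = 371/4.
Price P = 378 - 1113/4 = 399/4.
Apex's profit: (399/4 - 7)·(371/2) - 12312 = 4893.1250.

4893.13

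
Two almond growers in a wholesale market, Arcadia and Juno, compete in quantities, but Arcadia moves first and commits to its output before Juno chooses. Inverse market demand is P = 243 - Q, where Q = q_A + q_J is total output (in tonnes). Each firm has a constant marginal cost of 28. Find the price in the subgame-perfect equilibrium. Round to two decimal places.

81.75

The follower Juno best-responds to any q_A: π_J = (243 - Q)q_J - 28q_J.
Setting the follower's marginal profit to zero, 215 - q_A - 2q_J = 0, i.e. q_J = (215 - q_A)/2.
The leader anticipates this reaction. Substituting into P = 243 - Q gives P = 271/2 - (1/2)q_A, so π_A = (271/2 - (1/2)q_A)q_A - 28q_A.
The leader's first-order condition 215/2 - q_A = 0 yields q_A = 215/2.
Then q_J = (215 - 215/2)/2 = 215/4.
Total output Q = 645/4, so price P = 243 - 645/4 = 327/4.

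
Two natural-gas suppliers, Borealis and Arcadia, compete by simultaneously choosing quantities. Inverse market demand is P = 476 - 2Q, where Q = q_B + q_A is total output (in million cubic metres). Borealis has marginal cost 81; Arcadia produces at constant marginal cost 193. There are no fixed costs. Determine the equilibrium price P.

250

Borealis's profit: π_B = (476 - 2Q)q_B - (81q_B). Setting ∂π_B/∂q_B = 0: 395 - 4q_B - 2(q_A) = 0.
Arcadia's first-order condition: 283 - 4q_A - 2(q_B) = 0.
So q_B = (395 - 2q_A)/4 and q_A = (283 - 2q_B)/4.
Solving the pair: q_B = 169/2, q_A = 57/2.
Total output Q = 113, so price P = 476 - 2·113 = 250.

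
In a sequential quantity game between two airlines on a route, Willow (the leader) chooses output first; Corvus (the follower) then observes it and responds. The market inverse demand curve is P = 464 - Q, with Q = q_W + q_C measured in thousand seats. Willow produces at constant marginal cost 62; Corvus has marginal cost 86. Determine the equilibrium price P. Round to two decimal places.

168.50

The follower Corvus best-responds to any q_W: π_C = (464 - Q)q_C - 86q_C.
∂π_C/∂q_C = 378 - q_W - 2q_C = 0 gives the reaction function q_C = (378 - q_W)/2.
Willow substitutes q_C(q_W) into its own profit: π_W = q_W(464 - q_W - (378 - q_W)/2) - 62q_W = (275 - (1/2)q_W)q_W - 62q_W.
Leader FOC: 213 - q_W = 0, so q_W = 213.
Then q_C = (378 - 213)/2 = 165/2.
Total output Q = 591/2, so price P = 464 - 591/2 = 337/2.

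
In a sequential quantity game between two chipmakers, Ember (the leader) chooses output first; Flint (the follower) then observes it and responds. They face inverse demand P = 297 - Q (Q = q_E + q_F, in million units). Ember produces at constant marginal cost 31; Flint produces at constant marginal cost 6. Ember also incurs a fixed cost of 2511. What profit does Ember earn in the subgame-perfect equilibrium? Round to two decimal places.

4749.13

Solve by backward induction. Given q_E, the follower Flint maximises π_F = (297 - q_E - q_F)q_F - 6q_F.
∂π_F/∂q_F = 291 - q_E - 2q_F = 0 gives the reaction function q_F = (291 - q_E)/2.
The leader anticipates this reaction. Substituting into P = 297 - Q gives P = 303/2 - (1/2)q_E, so π_E = (303/2 - (1/2)q_E)q_E - 31q_E.
The leader's first-order condition 241/2 - q_E = 0 yields q_E = 241/2.
Then q_F = (291 - 241/2)/2 = 341/4.
Price P = 297 - 823/4 = 365/4.
Ember's profit: (365/4 - 31)·(241/2) - 2511 = 4749.1250.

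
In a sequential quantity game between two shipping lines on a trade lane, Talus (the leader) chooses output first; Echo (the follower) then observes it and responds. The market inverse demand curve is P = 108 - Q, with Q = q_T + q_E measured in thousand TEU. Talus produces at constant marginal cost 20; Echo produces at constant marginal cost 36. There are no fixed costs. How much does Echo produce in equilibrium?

10

Solve by backward induction. Given q_T, the follower Echo maximises π_E = (108 - q_T - q_E)q_E - 36q_E.
∂π_E/∂q_E = 72 - q_T - 2q_E = 0 gives the reaction function q_E = (72 - q_T)/2.
Talus substitutes q_E(q_T) into its own profit: π_T = q_T(108 - q_T - (72 - q_T)/2) - 20q_T = (72 - (1/2)q_T)q_T - 20q_T.
Maximising: ∂π_T/∂q_T = 52 - q_T = 0, giving q_T = 52.
Then q_E = (72 - 52)/2 = 10.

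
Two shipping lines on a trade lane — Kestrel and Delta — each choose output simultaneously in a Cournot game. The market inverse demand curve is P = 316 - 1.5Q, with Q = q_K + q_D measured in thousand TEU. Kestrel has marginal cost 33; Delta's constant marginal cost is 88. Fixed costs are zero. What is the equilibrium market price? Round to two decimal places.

Kestrel's profit: π_K = (316 - 1.5Q)q_K - (33q_K). Setting ∂π_K/∂q_K = 0: 283 - 3q_K - (3/2)(q_D) = 0.
Delta's first-order condition: 228 - 3q_D - (3/2)(q_K) = 0.
Rearranging gives the reaction functions q_K = (283 - (3/2)q_D)/3 and q_D = (228 - (3/2)q_K)/3.
Solving the pair: q_K = 676/9, q_D = 346/9.
Total output Q = 1022/9, so price P = 316 - (3/2)·(1022/9) = 437/3.

145.67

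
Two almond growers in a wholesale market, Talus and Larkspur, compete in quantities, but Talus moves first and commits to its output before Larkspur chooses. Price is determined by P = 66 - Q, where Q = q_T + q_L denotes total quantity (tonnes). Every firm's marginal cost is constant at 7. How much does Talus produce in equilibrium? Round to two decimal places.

Solve by backward induction. Given q_T, the follower Larkspur maximises π_L = (66 - q_T - q_L)q_L - 7q_L.
∂π_L/∂q_L = 59 - q_T - 2q_L = 0 gives the reaction function q_L = (59 - q_T)/2.
Talus substitutes q_L(q_T) into its own profit: π_T = q_T(66 - q_T - (59 - q_T)/2) - 7q_T = (73/2 - (1/2)q_T)q_T - 7q_T.
Maximising: ∂π_T/∂q_T = 59/2 - q_T = 0, giving q_T = 59/2.
Then q_L = (59 - 59/2)/2 = 59/4.

29.50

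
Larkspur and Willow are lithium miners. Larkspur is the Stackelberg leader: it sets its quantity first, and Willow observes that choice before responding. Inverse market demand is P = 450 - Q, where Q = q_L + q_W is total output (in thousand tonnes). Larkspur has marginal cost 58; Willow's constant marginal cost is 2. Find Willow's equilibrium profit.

19600

The follower Willow best-responds to any q_L: π_W = (450 - Q)q_W - 2q_W.
∂π_W/∂q_W = 448 - q_L - 2q_W = 0 gives the reaction function q_W = (448 - q_L)/2.
The leader anticipates this reaction. Substituting into P = 450 - Q gives P = 226 - (1/2)q_L, so π_L = (226 - (1/2)q_L)q_L - 58q_L.
Leader FOC: 168 - q_L = 0, so q_L = 168.
Then q_W = (448 - 168)/2 = 140.
Price P = 450 - 308 = 142.
Willow's profit: (142 - 2)·140 = 19600.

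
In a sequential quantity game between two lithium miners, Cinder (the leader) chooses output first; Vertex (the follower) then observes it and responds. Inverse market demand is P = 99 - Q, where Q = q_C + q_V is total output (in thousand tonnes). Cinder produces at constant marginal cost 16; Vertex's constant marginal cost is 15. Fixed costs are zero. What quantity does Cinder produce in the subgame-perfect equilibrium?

41

Solve by backward induction. Given q_C, the follower Vertex maximises π_V = (99 - q_C - q_V)q_V - 15q_V.
Setting the follower's marginal profit to zero, 84 - q_C - 2q_V = 0, i.e. q_V = (84 - q_C)/2.
Cinder substitutes q_V(q_C) into its own profit: π_C = q_C(99 - q_C - (84 - q_C)/2) - 16q_C = (57 - (1/2)q_C)q_C - 16q_C.
Maximising: ∂π_C/∂q_C = 41 - q_C = 0, giving q_C = 41.
Then q_V = (84 - 41)/2 = 43/2.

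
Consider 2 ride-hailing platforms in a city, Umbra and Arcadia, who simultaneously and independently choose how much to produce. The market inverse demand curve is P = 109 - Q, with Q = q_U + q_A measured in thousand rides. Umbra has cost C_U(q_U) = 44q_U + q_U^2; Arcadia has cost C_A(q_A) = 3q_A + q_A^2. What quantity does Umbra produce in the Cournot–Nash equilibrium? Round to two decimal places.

10.27

Umbra's profit: π_U = (109 - Q)q_U - (44q_U + q_U²). Setting ∂π_U/∂q_U = 0: 65 - 4q_U - (q_A) = 0.
Arcadia's first-order condition: 106 - 4q_A - (q_U) = 0.
Best responses: q_U = (65 - q_A)/4, q_A = (106 - q_U)/4.
Substituting one into the other gives q_U = 154/15 and q_A = 359/15.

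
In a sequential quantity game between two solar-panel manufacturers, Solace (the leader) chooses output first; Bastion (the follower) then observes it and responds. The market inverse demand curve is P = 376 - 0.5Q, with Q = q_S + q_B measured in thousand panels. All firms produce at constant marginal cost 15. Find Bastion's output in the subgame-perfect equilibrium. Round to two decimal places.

180.50

The follower Bastion best-responds to any q_S: π_B = (376 - 0.5Q)q_B - 15q_B.
∂π_B/∂q_B = 361 - (1/2)q_S - q_B = 0 gives the reaction function q_B = (361 - (1/2)q_S).
Solace substitutes q_B(q_S) into its own profit: π_S = q_S(376 - (1/2)q_S - (361 - (1/2)q_S)/2) - 15q_S = (391/2 - (1/4)q_S)q_S - 15q_S.
Maximising: ∂π_S/∂q_S = 361/2 - (1/2)q_S = 0, giving q_S = 361.
Then q_B = (361 - (1/2)·361) = 361/2.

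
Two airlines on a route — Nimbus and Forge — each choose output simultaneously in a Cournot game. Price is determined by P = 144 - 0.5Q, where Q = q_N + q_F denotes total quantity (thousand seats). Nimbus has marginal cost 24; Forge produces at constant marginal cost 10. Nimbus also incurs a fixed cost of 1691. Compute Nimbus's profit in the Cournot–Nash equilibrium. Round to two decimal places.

Nimbus's profit: π_N = (144 - 0.5Q)q_N - (24q_N). Setting ∂π_N/∂q_N = 0: 120 - q_N - (1/2)(q_F) = 0.
Forge's first-order condition: 134 - q_F - (1/2)(q_N) = 0.
So q_N = (120 - (1/2)q_F) and q_F = (134 - (1/2)q_N).
Substituting one into the other gives q_N = 212/3 and q_F = 296/3.
Price P = 144 - (1/2)·(508/3) = 178/3.
Nimbus's profit: (178/3 - 24)·(212/3) - 1691 = 805.8889.

805.89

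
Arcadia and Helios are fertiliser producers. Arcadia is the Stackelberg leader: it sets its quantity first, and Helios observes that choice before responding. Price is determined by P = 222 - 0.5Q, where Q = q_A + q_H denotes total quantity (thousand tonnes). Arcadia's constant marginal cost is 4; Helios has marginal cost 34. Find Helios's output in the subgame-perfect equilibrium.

64

The follower Helios best-responds to any q_A: π_H = (222 - 0.5Q)q_H - 34q_H.
Follower FOC: 188 - (1/2)q_A - q_H = 0, so q_H(q_A) = (188 - (1/2)q_A).
The leader anticipates this reaction. Substituting into P = 222 - 0.5Q gives P = 128 - (1/4)q_A, so π_A = (128 - (1/4)q_A)q_A - 4q_A.
Leader FOC: 124 - (1/2)q_A = 0, so q_A = 248.
Then q_H = (188 - (1/2)·248) = 64.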